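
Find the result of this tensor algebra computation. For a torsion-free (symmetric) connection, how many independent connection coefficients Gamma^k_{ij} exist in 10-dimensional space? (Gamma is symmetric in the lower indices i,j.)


Christoffel symbols Gamma^k_{ij} are symmetric in i,j, so there are d * d(d+1)/2 independent symbols.
d = 10
d(d+1)/2 = 10 * 11 / 2 = 55
Total = 10 * 55 = 550

550


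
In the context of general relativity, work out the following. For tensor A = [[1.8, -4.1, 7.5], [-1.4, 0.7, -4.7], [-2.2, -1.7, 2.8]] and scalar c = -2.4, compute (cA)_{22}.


Scalar multiplication: (cA)_{ij} = c * A_{ij}.
c = -2.4
A_{22} = 0.7
(cA)_{22} = -2.4 * 0.7 = -1.68

-1.68


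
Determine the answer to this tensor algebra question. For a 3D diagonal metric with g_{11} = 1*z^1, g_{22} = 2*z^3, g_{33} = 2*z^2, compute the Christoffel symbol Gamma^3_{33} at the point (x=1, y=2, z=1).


For a diagonal metric, Gamma^k_{ij} = (1/2) g^{kk} (dg_{ik}/dx_j + dg_{jk}/dx_i - dg_{ij}/dx_k).
The metric is diagonal, so g_{ab} = 0 for a != b.
At the given point: g_{11} = 1, g_{22} = 2, g_{33} = 2
g^{33} = 1/2
dg_{33}/dx_3 = dg_{33}/dx_3 = 4
dg_{33}/dx_3 = dg_{33}/dx_3 = 4
dg_{33}/dx_3 = dg_{33}/dx_3 = 4
Numerator = 4 + 4 - 4 = 4
Gamma^3_{33} = 4 / (2 * 2) = 1

1


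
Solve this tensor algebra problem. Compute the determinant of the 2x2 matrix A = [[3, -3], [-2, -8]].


For a 2x2 matrix [[a, b], [c, d]], det = a*d - b*c.
a = 3, b = -3, c = -2, d = -8
a*d = 3 * -8 = -24
b*c = -3 * -2 = 6
det = -24 - 6 = -30

-30


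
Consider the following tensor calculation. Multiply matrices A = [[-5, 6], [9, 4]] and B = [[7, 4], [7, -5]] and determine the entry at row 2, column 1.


(AB)_{ij} = sum_k A_{ik} B_{kj}.
For i=2, j=1:
A_{21} * B_{11} = 9 * 7 = 63
A_{22} * B_{21} = 4 * 7 = 28
Sum = 63 + 28 = 91

91


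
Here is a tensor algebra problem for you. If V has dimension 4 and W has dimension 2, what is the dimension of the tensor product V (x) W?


The dimension of a tensor product is the product of dimensions.
dim(V) = 4, dim(W) = 2
dim(V (x) W) = 4 * 2 = 8

8


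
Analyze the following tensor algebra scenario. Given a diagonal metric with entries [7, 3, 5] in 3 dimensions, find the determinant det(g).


For a diagonal metric, the determinant is the product of diagonal entries.
Diagonal entries: 7, 3, 5
det(g) = 7 * 3 * 5 = 105

105


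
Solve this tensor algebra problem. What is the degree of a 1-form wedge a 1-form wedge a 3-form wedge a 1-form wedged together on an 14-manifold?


The degree of a wedge product is the sum of the degrees of the individual forms.
Degrees: 1, 1, 3, 1
Total degree = 1 + 1 + 3 + 1 = 6

6


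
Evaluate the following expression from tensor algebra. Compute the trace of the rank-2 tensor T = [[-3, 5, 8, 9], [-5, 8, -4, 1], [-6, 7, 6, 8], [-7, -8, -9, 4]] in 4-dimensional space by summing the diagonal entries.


The contraction (trace) of a rank-2 tensor is the sum of its diagonal elements.
Diagonal entries: A[1,1] = -3, A[2,2] = 8, A[3,3] = 6, A[4,4] = 4
Tr(A) = -3 + 8 + 6 + 4 = 15

15


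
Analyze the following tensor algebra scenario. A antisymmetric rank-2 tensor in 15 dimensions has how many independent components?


A antisymmetric rank-2 tensor in d dimensions has d(d-1)/2 independent components.
d = 15
d(d-1)/2 = 15 * 14 / 2 = 210 / 2 = 105

105


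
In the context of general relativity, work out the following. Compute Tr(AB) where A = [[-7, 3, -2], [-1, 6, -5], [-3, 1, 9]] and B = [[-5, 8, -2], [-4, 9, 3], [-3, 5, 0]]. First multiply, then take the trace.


Tr(AB) = sum_i (AB)_{ii} where (AB)_{ii} = sum_k A_{ik} B_{ki}.
(AB)_{11} = -7*-5 + 3*-4 + -2*-3 = 29
(AB)_{22} = -1*8 + 6*9 + -5*5 = 21
(AB)_{33} = -3*-2 + 1*3 + 9*0 = 9
Tr(AB) = 29 + 21 + 9 = 59

59


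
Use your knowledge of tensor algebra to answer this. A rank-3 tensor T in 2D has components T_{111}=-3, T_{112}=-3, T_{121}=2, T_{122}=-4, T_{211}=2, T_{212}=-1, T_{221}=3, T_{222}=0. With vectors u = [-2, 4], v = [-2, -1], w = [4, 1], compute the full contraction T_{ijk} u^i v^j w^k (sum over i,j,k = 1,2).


S = sum over i,j,k of T_{ijk} u_i v_j w_k. Expanding all 8 terms:
T_{111}*u_1*v_1*w_1 = -3*-2*-2*4 = -48  (running total: -48)
T_{112}*u_1*v_1*w_2 = -3*-2*-2*1 = -12  (running total: -60)
T_{121}*u_1*v_2*w_1 = 2*-2*-1*4 = 16  (running total: -44)
T_{122}*u_1*v_2*w_2 = -4*-2*-1*1 = -8  (running total: -52)
T_{211}*u_2*v_1*w_1 = 2*4*-2*4 = -64  (running total: -116)
T_{212}*u_2*v_1*w_2 = -1*4*-2*1 = 8  (running total: -108)
T_{221}*u_2*v_2*w_1 = 3*4*-1*4 = -48  (running total: -156)
T_{222}*u_2*v_2*w_2 = 0*4*-1*1 = 0  (running total: -156)
S = -156

-156


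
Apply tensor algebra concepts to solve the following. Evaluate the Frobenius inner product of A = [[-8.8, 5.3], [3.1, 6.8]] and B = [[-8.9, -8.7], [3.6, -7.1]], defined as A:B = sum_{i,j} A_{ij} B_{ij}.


A:B = sum over all i,j of A_{ij} * B_{ij}.
Row 1: -8.8*-8.9=78.32, 5.3*-8.7=-46.11 => row sum = 32.21
Row 2: 3.1*3.6=11.16, 6.8*-7.1=-48.28 => row sum = -37.12
Total = 32.21 + -37.12 = -4.91

-4.91


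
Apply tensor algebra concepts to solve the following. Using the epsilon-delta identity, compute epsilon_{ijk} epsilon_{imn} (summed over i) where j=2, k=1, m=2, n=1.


Using the identity: epsilon_{ijk} epsilon_{imn} = delta_{jm} delta_{kn} - delta_{jn} delta_{km}.
delta_{22} = 1
delta_{11} = 1
delta_{21} = 0
delta_{12} = 0
Result = 1 * 1 - 0 * 0 = 1 - 0 = 1

1


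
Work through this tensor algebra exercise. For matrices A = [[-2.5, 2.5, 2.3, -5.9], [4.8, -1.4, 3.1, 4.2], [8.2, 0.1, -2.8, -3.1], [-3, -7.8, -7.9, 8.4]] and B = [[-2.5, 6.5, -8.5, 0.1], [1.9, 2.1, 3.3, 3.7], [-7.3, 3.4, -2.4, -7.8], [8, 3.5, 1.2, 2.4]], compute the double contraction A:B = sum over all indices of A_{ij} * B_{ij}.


A:B = sum over all i,j of A_{ij} * B_{ij}.
Row 1: -2.5*-2.5=6.25, 2.5*6.5=16.25, 2.3*-8.5=-19.55, -5.9*0.1=-0.59 => row sum = 2.36
Row 2: 4.8*1.9=9.12, -1.4*2.1=-2.94, 3.1*3.3=10.23, 4.2*3.7=15.54 => row sum = 31.95
Row 3: 8.2*-7.3=-59.86, 0.1*3.4=0.34, -2.8*-2.4=6.72, -3.1*-7.8=24.18 => row sum = -28.62
Row 4: -3*8=-24, -7.8*3.5=-27.3, -7.9*1.2=-9.48, 8.4*2.4=20.16 => row sum = -40.62
Total = 2.36 + 31.95 + -28.62 + -40.62 = -34.93

-34.93


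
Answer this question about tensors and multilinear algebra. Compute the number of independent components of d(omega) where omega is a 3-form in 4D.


The exterior derivative of a p-form is a (p+1)-form.
Its number of independent components is C(n, p+1).
n = 4, p+1 = 4
C(4, 4) = 1

1


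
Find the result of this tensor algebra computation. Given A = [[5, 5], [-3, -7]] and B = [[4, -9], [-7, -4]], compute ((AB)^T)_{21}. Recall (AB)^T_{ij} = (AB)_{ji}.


(AB)^T_{ij} = (AB)_{ji} = sum_k A_{jk} B_{ki}.
For i=2, j=1 we need (AB)_{12}:
A_{11} * B_{12} = 5 * -9 = -45
A_{12} * B_{22} = 5 * -4 = -20
Sum = -45 + -20 = -65

-65


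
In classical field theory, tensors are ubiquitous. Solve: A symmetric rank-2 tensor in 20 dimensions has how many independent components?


A symmetric rank-2 tensor in d dimensions has d(d+1)/2 independent components.
d = 20
d(d+1)/2 = 20 * 21 / 2 = 420 / 2 = 210

210


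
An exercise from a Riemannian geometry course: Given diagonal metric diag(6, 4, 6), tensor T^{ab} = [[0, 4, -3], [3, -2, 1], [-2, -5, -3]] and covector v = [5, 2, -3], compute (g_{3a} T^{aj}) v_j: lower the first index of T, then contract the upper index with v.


Step 1: lower the first index. For a diagonal metric, g_{ia} T^{aj} = g_{ii} T^{ij} (no sum on i).
g_{33} = 6
S_3{}^1 = 6 * T^{31} = 6 * -2 = -12
S_3{}^2 = 6 * T^{32} = 6 * -5 = -30
S_3{}^3 = 6 * T^{33} = 6 * -3 = -18
Step 2: contract S_3{}^j with v_j.
S_3{}^1 * v_1 = -12 * 5 = -60
S_3{}^2 * v_2 = -30 * 2 = -60
S_3{}^3 * v_3 = -18 * -3 = 54
Result = -60 + -60 + 54 = -66

-66


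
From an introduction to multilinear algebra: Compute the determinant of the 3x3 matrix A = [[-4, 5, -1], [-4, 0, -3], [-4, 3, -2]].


Expanding along the first row, det(A) = a11*M_11 - a12*M_12 + a13*M_13, where M_1j is the (1,j) minor.
Minor M_11 = 0*-2 - -3*3 = 9
Minor M_12 = -4*-2 - -3*-4 = -4
Minor M_13 = -4*3 - 0*-4 = -12
det = -4*(9) - 5*(-4) + -1*(-12)
    = -36 - -20 + 12
    = -4

-4


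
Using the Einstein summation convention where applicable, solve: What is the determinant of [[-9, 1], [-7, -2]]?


For a 2x2 matrix [[a, b], [c, d]], det = a*d - b*c.
a = -9, b = 1, c = -7, d = -2
a*d = -9 * -2 = 18
b*c = 1 * -7 = -7
det = 18 - -7 = 25

25


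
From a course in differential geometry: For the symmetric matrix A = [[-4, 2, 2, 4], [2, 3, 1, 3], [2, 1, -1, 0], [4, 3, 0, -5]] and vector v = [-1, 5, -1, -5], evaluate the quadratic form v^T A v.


First compute Av:
(Av)_1 = -4*-1 + 2*5 + 2*-1 + 4*-5 = -8
(Av)_2 = 2*-1 + 3*5 + 1*-1 + 3*-5 = -3
(Av)_3 = 2*-1 + 1*5 + -1*-1 + 0*-5 = 4
(Av)_4 = 4*-1 + 3*5 + 0*-1 + -5*-5 = 36
Av = [-8, -3, 4, 36]
Then v^T (Av) = -1*-8 + 5*-3 + -1*4 + -5*36
= 8 + -15 + -4 + -180 = -191

-191


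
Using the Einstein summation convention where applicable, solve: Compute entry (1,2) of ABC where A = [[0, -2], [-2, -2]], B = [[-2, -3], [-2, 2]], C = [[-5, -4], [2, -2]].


(ABC)_{12} = sum_m (AB)_{1m} C_{m2}. First compute row 1 of AB.
(AB)_{11} = 0*-2 + -2*-2 = 4
(AB)_{12} = 0*-3 + -2*2 = -4
Now contract with column 2 of C:
(AB)_{11} * C_{12} = 4 * -4 = -16
(AB)_{12} * C_{22} = -4 * -2 = 8
(ABC)_{12} = -16 + 8 = -8

-8


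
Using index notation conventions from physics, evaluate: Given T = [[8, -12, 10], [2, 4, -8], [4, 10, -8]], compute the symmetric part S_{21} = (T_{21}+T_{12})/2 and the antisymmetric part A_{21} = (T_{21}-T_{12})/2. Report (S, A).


T_{21} = 2
T_{12} = -12
S_{21} = (2 + -12)/2 = -10/2 = -5
A_{21} = (2 - -12)/2 = 14/2 = 7
Check: S + A = -5 + 7 = 2 = T_{21}.

(-5, 7)


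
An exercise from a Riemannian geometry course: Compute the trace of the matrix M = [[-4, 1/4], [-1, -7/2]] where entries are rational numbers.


The trace is the sum of diagonal entries.
Diagonal: M[1,1] = -4, M[2,2] = -7/2
Tr(M) = -4 + -7/2
Computing step by step:
After adding M[1,1]: -4
After adding M[2,2]: -15/2
Tr(M) = -15/2

-15/2


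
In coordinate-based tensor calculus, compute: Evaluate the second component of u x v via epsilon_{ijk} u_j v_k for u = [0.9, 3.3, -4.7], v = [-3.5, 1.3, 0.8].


(u x v)_2 = sum_{j,k} epsilon_{2jk} u_j v_k. Only permutations of (1,2,3) contribute; the two non-zero terms are:
eps_{213} u_1 v_3 = -1 * 0.9 * 0.8 = -0.72
eps_{231} u_3 v_1 = 1 * -4.7 * -3.5 = 16.45
(u x v)_2 = 15.73

15.73


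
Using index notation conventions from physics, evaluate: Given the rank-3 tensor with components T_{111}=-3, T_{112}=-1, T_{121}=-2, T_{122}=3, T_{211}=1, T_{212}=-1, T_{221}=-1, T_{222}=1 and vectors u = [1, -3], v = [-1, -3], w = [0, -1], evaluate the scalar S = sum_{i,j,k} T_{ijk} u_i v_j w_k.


S = sum over i,j,k of T_{ijk} u_i v_j w_k. Expanding all 8 terms:
T_{111}*u_1*v_1*w_1 = -3*1*-1*0 = 0  (running total: 0)
T_{112}*u_1*v_1*w_2 = -1*1*-1*-1 = -1  (running total: -1)
T_{121}*u_1*v_2*w_1 = -2*1*-3*0 = 0  (running total: -1)
T_{122}*u_1*v_2*w_2 = 3*1*-3*-1 = 9  (running total: 8)
T_{211}*u_2*v_1*w_1 = 1*-3*-1*0 = 0  (running total: 8)
T_{212}*u_2*v_1*w_2 = -1*-3*-1*-1 = 3  (running total: 11)
T_{221}*u_2*v_2*w_1 = -1*-3*-3*0 = 0  (running total: 11)
T_{222}*u_2*v_2*w_2 = 1*-3*-3*-1 = -9  (running total: 2)
S = 2

2


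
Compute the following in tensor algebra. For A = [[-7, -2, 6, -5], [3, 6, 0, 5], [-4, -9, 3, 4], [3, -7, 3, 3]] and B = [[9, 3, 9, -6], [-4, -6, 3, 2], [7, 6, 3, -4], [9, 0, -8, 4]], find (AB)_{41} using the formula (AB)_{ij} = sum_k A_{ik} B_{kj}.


(AB)_{ij} = sum_k A_{ik} B_{kj}.
For i=4, j=1:
A_{41} * B_{11} = 3 * 9 = 27
A_{42} * B_{21} = -7 * -4 = 28
A_{43} * B_{31} = 3 * 7 = 21
A_{44} * B_{41} = 3 * 9 = 27
Sum = 27 + 28 + 21 + 27 = 103

103


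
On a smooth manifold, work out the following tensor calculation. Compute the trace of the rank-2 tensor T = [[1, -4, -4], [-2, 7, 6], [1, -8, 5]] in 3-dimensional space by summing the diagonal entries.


The contraction (trace) of a rank-2 tensor is the sum of its diagonal elements.
Diagonal entries: A[1,1] = 1, A[2,2] = 7, A[3,3] = 5
Tr(A) = 1 + 7 + 5 = 13

13


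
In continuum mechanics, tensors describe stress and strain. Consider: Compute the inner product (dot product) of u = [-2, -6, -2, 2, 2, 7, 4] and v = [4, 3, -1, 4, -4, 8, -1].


The inner product u . v = sum of u_i * v_i.
Term-by-term: -2 * 4, -6 * 3, -2 * -1, 2 * 4, 2 * -4, 7 * 8, 4 * -1
Products: -8, -18, 2, 8, -8, 56, -4
Sum = -8 + -18 + 2 + 8 + -8 + 56 + -4 = 28

28


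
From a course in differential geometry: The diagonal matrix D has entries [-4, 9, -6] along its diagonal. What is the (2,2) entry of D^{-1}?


For a diagonal matrix, the inverse has entries (D^{-1})_{ii} = 1/d_{ii}.
The diagonal entries are: d_{11} = -4, d_{22} = 9, d_{33} = -6
We need (D^{-1})_{22} = 1/d_{22} = 1/9 = 1/9

1/9


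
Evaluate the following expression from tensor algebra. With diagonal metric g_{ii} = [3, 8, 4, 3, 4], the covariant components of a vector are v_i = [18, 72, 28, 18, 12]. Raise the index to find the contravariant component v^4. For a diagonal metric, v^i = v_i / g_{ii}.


To raise an index with a diagonal metric: v^i = v_i / g_{ii}.
For index 4: v_4 = 18, g_{44} = 3
v^4 = 18 / 3 = 6

6


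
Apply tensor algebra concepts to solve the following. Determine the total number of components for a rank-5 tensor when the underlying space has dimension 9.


The number of components of a rank-r tensor in d dimensions is d^r.
Here d = 9 and r = 5.
9^5 = 59049

59049


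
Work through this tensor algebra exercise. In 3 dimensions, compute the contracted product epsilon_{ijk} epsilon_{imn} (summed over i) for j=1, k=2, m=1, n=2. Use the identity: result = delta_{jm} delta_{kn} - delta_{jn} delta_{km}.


Using the identity: epsilon_{ijk} epsilon_{imn} = delta_{jm} delta_{kn} - delta_{jn} delta_{km}.
delta_{11} = 1
delta_{22} = 1
delta_{12} = 0
delta_{21} = 0
Result = 1 * 1 - 0 * 0 = 1 - 0 = 1

1


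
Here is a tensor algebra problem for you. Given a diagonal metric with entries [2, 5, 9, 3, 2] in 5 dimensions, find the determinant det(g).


For a diagonal metric, the determinant is the product of diagonal entries.
Diagonal entries: 2, 5, 9, 3, 2
det(g) = 2 * 5 * 9 * 3 * 2 = 540

540


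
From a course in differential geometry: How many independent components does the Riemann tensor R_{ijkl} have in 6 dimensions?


The Riemann tensor in d dimensions has d^2(d^2 - 1)/12 independent components.
d = 6, so d^2 = 36
d^2 - 1 = 35
d^2(d^2 - 1) = 36 * 35 = 1260
Divide by 12: 1260 / 12 = 105

105


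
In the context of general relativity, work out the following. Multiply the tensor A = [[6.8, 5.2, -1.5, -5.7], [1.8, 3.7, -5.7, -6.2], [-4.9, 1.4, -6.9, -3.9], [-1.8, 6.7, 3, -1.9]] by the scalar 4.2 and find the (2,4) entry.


Scalar multiplication: (cA)_{ij} = c * A_{ij}.
c = 4.2
A_{24} = -6.2
(cA)_{24} = 4.2 * -6.2 = -26.04

-26.04


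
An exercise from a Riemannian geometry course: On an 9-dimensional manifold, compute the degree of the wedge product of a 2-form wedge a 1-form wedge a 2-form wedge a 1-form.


The degree of a wedge product is the sum of the degrees of the individual forms.
Degrees: 2, 1, 2, 1
Total degree = 2 + 1 + 2 + 1 = 6

6


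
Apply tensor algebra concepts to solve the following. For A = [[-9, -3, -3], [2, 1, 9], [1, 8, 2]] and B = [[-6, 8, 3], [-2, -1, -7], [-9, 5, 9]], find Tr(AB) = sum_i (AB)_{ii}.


Tr(AB) = sum_i (AB)_{ii} where (AB)_{ii} = sum_k A_{ik} B_{ki}.
(AB)_{11} = -9*-6 + -3*-2 + -3*-9 = 87
(AB)_{22} = 2*8 + 1*-1 + 9*5 = 60
(AB)_{33} = 1*3 + 8*-7 + 2*9 = -35
Tr(AB) = 87 + 60 + -35 = 112

112


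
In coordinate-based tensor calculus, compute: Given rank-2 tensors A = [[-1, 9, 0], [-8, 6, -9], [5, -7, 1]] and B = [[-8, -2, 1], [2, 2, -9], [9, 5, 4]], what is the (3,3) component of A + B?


Tensor addition is component-wise: (A + B)_{ij} = A_{ij} + B_{ij}.
A_{33} = 1
B_{33} = 4
(A + B)_{33} = 1 + 4 = 5

5


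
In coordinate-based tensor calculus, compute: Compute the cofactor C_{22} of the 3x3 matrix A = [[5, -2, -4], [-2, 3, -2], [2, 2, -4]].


To find cofactor C_{22}, delete row 2 and column 2.
The resulting 2x2 submatrix is: [[5, -4], [2, -4]]
Minor M_{22} = 5*-4 - -4*2
  = -20 - -8 = -12
Sign = (-1)^(2+2) = (-1)^4 = 1
Cofactor C_{22} = 1 * -12 = -12

-12


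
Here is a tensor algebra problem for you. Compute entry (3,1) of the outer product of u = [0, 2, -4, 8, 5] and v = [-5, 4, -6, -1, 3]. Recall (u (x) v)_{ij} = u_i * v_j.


The outer product entry T_{ij} = u_i * v_j.
We need i=3, j=1.
u_3 = -4, v_1 = -5
T_{3,1} = -4 * -5 = 20

20


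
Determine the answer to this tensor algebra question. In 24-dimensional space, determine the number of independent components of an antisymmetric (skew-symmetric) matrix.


An antisymmetric rank-2 tensor satisfies A_{ij} = -A_{ji}, so diagonal entries are zero.
The independent components are the upper-triangular entries: C(n, 2) = n(n-1)/2.
n = 24
C(24, 2) = 24 * 23 / 2 = 552 / 2 = 276

276


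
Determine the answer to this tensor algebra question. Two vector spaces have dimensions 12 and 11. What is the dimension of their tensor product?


The dimension of a tensor product is the product of dimensions.
dim(V) = 12, dim(W) = 11
dim(V (x) W) = 12 * 11 = 132

132


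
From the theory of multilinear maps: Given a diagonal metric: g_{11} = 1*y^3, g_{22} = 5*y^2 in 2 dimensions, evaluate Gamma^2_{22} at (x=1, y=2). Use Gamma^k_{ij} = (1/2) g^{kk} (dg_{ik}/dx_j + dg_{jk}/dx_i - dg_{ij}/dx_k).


For a diagonal metric, Gamma^k_{ij} = (1/2) g^{kk} (dg_{ik}/dx_j + dg_{jk}/dx_i - dg_{ij}/dx_k).
The metric is diagonal, so g_{ab} = 0 for a != b.
At the given point: g_{11} = 8, g_{22} = 20
g^{22} = 1/20
dg_{22}/dx_2 = dg_{22}/dx_2 = 20
dg_{22}/dx_2 = dg_{22}/dx_2 = 20
dg_{22}/dx_2 = dg_{22}/dx_2 = 20
Numerator = 20 + 20 - 20 = 20
Gamma^2_{22} = 20 / (2 * 20) = 1/2

1/2


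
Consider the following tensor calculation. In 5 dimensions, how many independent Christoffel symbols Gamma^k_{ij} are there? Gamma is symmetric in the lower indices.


Christoffel symbols Gamma^k_{ij} are symmetric in i,j, so there are d * d(d+1)/2 independent symbols.
d = 5
d(d+1)/2 = 5 * 6 / 2 = 15
Total = 5 * 15 = 75

75


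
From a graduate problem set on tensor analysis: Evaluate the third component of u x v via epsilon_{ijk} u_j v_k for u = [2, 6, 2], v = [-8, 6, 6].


(u x v)_3 = sum_{j,k} epsilon_{3jk} u_j v_k. Only permutations of (1,2,3) contribute; the two non-zero terms are:
eps_{312} u_1 v_2 = 1 * 2 * 6 = 12
eps_{321} u_2 v_1 = -1 * 6 * -8 = 48
(u x v)_3 = 60

60


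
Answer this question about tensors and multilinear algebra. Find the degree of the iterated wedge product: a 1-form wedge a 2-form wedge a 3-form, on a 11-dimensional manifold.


The degree of a wedge product is the sum of the degrees of the individual forms.
Degrees: 1, 2, 3
Total degree = 1 + 2 + 3 = 6

6


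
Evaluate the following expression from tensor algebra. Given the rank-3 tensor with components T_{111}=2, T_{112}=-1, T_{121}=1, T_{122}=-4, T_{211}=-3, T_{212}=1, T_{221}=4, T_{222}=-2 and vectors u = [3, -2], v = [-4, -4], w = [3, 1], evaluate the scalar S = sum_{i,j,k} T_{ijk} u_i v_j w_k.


S = sum over i,j,k of T_{ijk} u_i v_j w_k. Expanding all 8 terms:
T_{111}*u_1*v_1*w_1 = 2*3*-4*3 = -72  (running total: -72)
T_{112}*u_1*v_1*w_2 = -1*3*-4*1 = 12  (running total: -60)
T_{121}*u_1*v_2*w_1 = 1*3*-4*3 = -36  (running total: -96)
T_{122}*u_1*v_2*w_2 = -4*3*-4*1 = 48  (running total: -48)
T_{211}*u_2*v_1*w_1 = -3*-2*-4*3 = -72  (running total: -120)
T_{212}*u_2*v_1*w_2 = 1*-2*-4*1 = 8  (running total: -112)
T_{221}*u_2*v_2*w_1 = 4*-2*-4*3 = 96  (running total: -16)
T_{222}*u_2*v_2*w_2 = -2*-2*-4*1 = -16  (running total: -32)
S = -32

-32


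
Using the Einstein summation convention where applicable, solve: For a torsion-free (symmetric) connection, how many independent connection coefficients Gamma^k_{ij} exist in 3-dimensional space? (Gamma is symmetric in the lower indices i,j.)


Christoffel symbols Gamma^k_{ij} are symmetric in i,j, so there are d * d(d+1)/2 independent symbols.
d = 3
d(d+1)/2 = 3 * 4 / 2 = 6
Total = 3 * 6 = 18

18


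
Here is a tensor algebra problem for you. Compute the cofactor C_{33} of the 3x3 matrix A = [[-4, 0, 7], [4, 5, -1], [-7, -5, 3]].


To find cofactor C_{33}, delete row 3 and column 3.
The resulting 2x2 submatrix is: [[-4, 0], [4, 5]]
Minor M_{33} = -4*5 - 0*4
  = -20 - 0 = -20
Sign = (-1)^(3+3) = (-1)^6 = 1
Cofactor C_{33} = 1 * -20 = -20

-20


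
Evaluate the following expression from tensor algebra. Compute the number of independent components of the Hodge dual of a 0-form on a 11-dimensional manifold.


The Hodge dual of a p-form on an n-dimensional manifold is an (n-p)-form.
n = 11, p = 0, so dual degree = 11 - 0 = 11
The number of components is C(n, n-p) = C(11, 11) = 1

1


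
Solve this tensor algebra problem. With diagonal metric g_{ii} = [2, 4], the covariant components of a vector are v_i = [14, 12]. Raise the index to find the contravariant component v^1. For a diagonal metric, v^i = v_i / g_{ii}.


To raise an index with a diagonal metric: v^i = v_i / g_{ii}.
For index 1: v_1 = 14, g_{11} = 2
v^1 = 14 / 2 = 7

7


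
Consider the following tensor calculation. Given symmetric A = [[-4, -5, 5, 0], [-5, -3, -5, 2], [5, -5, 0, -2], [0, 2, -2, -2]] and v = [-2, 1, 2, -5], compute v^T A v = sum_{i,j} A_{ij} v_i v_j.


First compute Av:
(Av)_1 = -4*-2 + -5*1 + 5*2 + 0*-5 = 13
(Av)_2 = -5*-2 + -3*1 + -5*2 + 2*-5 = -13
(Av)_3 = 5*-2 + -5*1 + 0*2 + -2*-5 = -5
(Av)_4 = 0*-2 + 2*1 + -2*2 + -2*-5 = 8
Av = [13, -13, -5, 8]
Then v^T (Av) = -2*13 + 1*-13 + 2*-5 + -5*8
= -26 + -13 + -10 + -40 = -89

-89


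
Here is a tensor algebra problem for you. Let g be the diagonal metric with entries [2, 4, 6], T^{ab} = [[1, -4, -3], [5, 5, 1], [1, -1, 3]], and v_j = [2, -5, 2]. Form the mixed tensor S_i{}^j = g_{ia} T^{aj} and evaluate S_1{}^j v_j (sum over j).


Step 1: lower the first index. For a diagonal metric, g_{ia} T^{aj} = g_{ii} T^{ij} (no sum on i).
g_{11} = 2
S_1{}^1 = 2 * T^{11} = 2 * 1 = 2
S_1{}^2 = 2 * T^{12} = 2 * -4 = -8
S_1{}^3 = 2 * T^{13} = 2 * -3 = -6
Step 2: contract S_1{}^j with v_j.
S_1{}^1 * v_1 = 2 * 2 = 4
S_1{}^2 * v_2 = -8 * -5 = 40
S_1{}^3 * v_3 = -6 * 2 = -12
Result = 4 + 40 + -12 = 32

32


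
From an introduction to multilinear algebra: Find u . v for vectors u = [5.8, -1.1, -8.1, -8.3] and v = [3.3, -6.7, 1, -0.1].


The inner product u . v = sum of u_i * v_i.
Term-by-term: 5.8 * 3.3, -1.1 * -6.7, -8.1 * 1, -8.3 * -0.1
Products: 19.14, 7.37, -8.1, 0.83
Sum = 19.14 + 7.37 + -8.1 + 0.83 = 19.24

19.24


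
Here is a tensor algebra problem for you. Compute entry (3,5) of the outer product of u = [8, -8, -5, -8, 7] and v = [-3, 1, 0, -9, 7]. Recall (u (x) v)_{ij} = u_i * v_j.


The outer product entry T_{ij} = u_i * v_j.
We need i=3, j=5.
u_3 = -5, v_5 = 7
T_{3,5} = -5 * 7 = -35

-35


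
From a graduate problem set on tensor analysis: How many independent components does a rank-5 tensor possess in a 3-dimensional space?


The number of components of a rank-r tensor in d dimensions is d^r.
Here d = 3 and r = 5.
3^5 = 243

243


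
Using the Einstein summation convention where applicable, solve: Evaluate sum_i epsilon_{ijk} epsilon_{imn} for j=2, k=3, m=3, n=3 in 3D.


Using the identity: epsilon_{ijk} epsilon_{imn} = delta_{jm} delta_{kn} - delta_{jn} delta_{km}.
delta_{23} = 0
delta_{33} = 1
delta_{23} = 0
delta_{33} = 1
Result = 0 * 1 - 0 * 1 = 0 - 0 = 0

0


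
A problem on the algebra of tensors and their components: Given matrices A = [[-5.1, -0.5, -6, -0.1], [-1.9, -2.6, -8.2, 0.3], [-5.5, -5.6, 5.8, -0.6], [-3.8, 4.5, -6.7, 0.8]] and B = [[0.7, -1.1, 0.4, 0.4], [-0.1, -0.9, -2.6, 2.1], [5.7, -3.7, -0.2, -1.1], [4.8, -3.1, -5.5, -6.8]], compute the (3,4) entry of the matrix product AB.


(AB)_{ij} = sum_k A_{ik} B_{kj}.
For i=3, j=4:
A_{31} * B_{14} = -5.5 * 0.4 = -2.2
A_{32} * B_{24} = -5.6 * 2.1 = -11.76
A_{33} * B_{34} = 5.8 * -1.1 = -6.38
A_{34} * B_{44} = -0.6 * -6.8 = 4.08
Sum = -2.2 + -11.76 + -6.38 + 4.08 = -16.26

-16.26


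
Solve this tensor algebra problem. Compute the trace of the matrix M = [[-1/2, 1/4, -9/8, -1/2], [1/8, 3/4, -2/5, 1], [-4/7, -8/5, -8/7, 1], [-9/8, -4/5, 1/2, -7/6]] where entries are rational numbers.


The trace is the sum of diagonal entries.
Diagonal: M[1,1] = -1/2, M[2,2] = 3/4, M[3,3] = -8/7, M[4,4] = -7/6
Tr(M) = -1/2 + 3/4 + -8/7 + -7/6
Computing step by step:
After adding M[1,1]: -1/2
After adding M[2,2]: 1/4
After adding M[3,3]: -25/28
After adding M[4,4]: -173/84
Tr(M) = -173/84

-173/84


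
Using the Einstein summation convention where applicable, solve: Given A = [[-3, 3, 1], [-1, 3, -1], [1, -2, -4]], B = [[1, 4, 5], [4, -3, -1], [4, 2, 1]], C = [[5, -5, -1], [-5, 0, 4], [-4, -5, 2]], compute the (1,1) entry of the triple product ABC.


(ABC)_{11} = sum_m (AB)_{1m} C_{m1}. First compute row 1 of AB.
(AB)_{11} = -3*1 + 3*4 + 1*4 = 13
(AB)_{12} = -3*4 + 3*-3 + 1*2 = -19
(AB)_{13} = -3*5 + 3*-1 + 1*1 = -17
Now contract with column 1 of C:
(AB)_{11} * C_{11} = 13 * 5 = 65
(AB)_{12} * C_{21} = -19 * -5 = 95
(AB)_{13} * C_{31} = -17 * -4 = 68
(ABC)_{11} = 65 + 95 + 68 = 228

228


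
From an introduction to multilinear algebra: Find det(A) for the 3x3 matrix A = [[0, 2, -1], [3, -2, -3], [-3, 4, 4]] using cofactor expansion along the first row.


Expanding along the first row, det(A) = a11*M_11 - a12*M_12 + a13*M_13, where M_1j is the (1,j) minor.
Minor M_11 = -2*4 - -3*4 = 4
Minor M_12 = 3*4 - -3*-3 = 3
Minor M_13 = 3*4 - -2*-3 = 6
det = 0*(4) - 2*(3) + -1*(6)
    = 0 - 6 + -6
    = -12

-12


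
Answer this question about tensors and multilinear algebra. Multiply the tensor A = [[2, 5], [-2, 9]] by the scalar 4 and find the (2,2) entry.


Scalar multiplication: (cA)_{ij} = c * A_{ij}.
c = 4
A_{22} = 9
(cA)_{22} = 4 * 9 = 36

36


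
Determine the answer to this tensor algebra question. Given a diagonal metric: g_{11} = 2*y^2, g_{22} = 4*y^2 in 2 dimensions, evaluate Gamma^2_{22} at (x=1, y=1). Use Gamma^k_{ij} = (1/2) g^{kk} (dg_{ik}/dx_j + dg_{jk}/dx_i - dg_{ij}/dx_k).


For a diagonal metric, Gamma^k_{ij} = (1/2) g^{kk} (dg_{ik}/dx_j + dg_{jk}/dx_i - dg_{ij}/dx_k).
The metric is diagonal, so g_{ab} = 0 for a != b.
At the given point: g_{11} = 2, g_{22} = 4
g^{22} = 1/4
dg_{22}/dx_2 = dg_{22}/dx_2 = 8
dg_{22}/dx_2 = dg_{22}/dx_2 = 8
dg_{22}/dx_2 = dg_{22}/dx_2 = 8
Numerator = 8 + 8 - 8 = 8
Gamma^2_{22} = 8 / (2 * 4) = 1

1


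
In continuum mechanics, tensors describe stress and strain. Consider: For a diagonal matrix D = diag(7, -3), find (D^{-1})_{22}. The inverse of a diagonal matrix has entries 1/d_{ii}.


For a diagonal matrix, the inverse has entries (D^{-1})_{ii} = 1/d_{ii}.
The diagonal entries are: d_{11} = 7, d_{22} = -3
We need (D^{-1})_{22} = 1/d_{22} = 1/-3 = -1/3

-1/3


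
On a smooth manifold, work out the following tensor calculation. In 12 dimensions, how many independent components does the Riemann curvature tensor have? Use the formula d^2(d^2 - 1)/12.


The Riemann tensor in d dimensions has d^2(d^2 - 1)/12 independent components.
d = 12, so d^2 = 144
d^2 - 1 = 143
d^2(d^2 - 1) = 144 * 143 = 20592
Divide by 12: 20592 / 12 = 1716

1716


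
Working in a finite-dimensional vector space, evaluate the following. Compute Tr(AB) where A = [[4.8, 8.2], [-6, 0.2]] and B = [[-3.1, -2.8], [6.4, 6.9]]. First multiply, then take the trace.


Tr(AB) = sum_i (AB)_{ii} where (AB)_{ii} = sum_k A_{ik} B_{ki}.
(AB)_{11} = 4.8*-3.1 + 8.2*6.4 = 37.6
(AB)_{22} = -6*-2.8 + 0.2*6.9 = 18.18
Tr(AB) = 37.6 + 18.18 = 55.78

55.78


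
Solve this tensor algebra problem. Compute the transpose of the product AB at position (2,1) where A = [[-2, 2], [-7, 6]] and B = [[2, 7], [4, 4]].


(AB)^T_{ij} = (AB)_{ji} = sum_k A_{jk} B_{ki}.
For i=2, j=1 we need (AB)_{12}:
A_{11} * B_{12} = -2 * 7 = -14
A_{12} * B_{22} = 2 * 4 = 8
Sum = -14 + 8 = -6

-6


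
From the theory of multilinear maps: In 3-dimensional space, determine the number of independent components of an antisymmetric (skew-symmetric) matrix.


An antisymmetric rank-2 tensor satisfies A_{ij} = -A_{ji}, so diagonal entries are zero.
The independent components are the upper-triangular entries: C(n, 2) = n(n-1)/2.
n = 3
C(3, 2) = 3 * 2 / 2 = 6 / 2 = 3

3


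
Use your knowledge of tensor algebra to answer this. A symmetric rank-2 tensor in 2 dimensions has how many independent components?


A symmetric rank-2 tensor in d dimensions has d(d+1)/2 independent components.
d = 2
d(d+1)/2 = 2 * 3 / 2 = 6 / 2 = 3

3


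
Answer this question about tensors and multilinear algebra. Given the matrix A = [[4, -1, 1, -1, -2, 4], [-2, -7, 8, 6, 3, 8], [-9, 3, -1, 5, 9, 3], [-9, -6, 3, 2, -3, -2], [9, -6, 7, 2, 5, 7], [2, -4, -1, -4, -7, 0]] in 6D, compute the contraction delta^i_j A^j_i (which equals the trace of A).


The contraction (trace) of a rank-2 tensor is the sum of its diagonal elements.
Diagonal entries: A[1,1] = 4, A[2,2] = -7, A[3,3] = -1, A[4,4] = 2, A[5,5] = 5, A[6,6] = 0
Tr(A) = 4 + -7 + -1 + 2 + 5 + 0 = 3

3


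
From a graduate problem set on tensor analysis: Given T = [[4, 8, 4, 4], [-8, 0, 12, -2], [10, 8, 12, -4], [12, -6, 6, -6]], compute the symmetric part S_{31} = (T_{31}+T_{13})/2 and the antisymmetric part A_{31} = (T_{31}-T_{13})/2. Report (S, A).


T_{31} = 10
T_{13} = 4
S_{31} = (10 + 4)/2 = 14/2 = 7
A_{31} = (10 - 4)/2 = 6/2 = 3
Check: S + A = 7 + 3 = 10 = T_{31}.

(7, 3)


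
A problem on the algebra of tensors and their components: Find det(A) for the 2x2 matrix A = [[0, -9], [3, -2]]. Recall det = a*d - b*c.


For a 2x2 matrix [[a, b], [c, d]], det = a*d - b*c.
a = 0, b = -9, c = 3, d = -2
a*d = 0 * -2 = 0
b*c = -9 * 3 = -27
det = 0 - -27 = 27

27


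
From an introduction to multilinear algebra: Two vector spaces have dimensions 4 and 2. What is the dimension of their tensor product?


The dimension of a tensor product is the product of dimensions.
dim(V) = 4, dim(W) = 2
dim(V (x) W) = 4 * 2 = 8

8


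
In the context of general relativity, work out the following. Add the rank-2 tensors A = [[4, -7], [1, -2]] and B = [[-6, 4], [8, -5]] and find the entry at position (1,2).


Tensor addition is component-wise: (A + B)_{ij} = A_{ij} + B_{ij}.
A_{12} = -7
B_{12} = 4
(A + B)_{12} = -7 + 4 = -3

-3


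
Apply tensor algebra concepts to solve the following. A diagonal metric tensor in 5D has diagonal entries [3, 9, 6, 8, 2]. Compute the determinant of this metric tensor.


For a diagonal metric, the determinant is the product of diagonal entries.
Diagonal entries: 3, 9, 6, 8, 2
det(g) = 3 * 9 * 6 * 8 * 2 = 2592

2592


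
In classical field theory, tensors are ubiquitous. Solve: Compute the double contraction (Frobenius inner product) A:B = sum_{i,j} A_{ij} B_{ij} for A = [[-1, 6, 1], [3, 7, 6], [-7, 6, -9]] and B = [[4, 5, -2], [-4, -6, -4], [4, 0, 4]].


A:B = sum over all i,j of A_{ij} * B_{ij}.
Row 1: -1*4=-4, 6*5=30, 1*-2=-2 => row sum = 24
Row 2: 3*-4=-12, 7*-6=-42, 6*-4=-24 => row sum = -78
Row 3: -7*4=-28, 6*0=0, -9*4=-36 => row sum = -64
Total = 24 + -78 + -64 = -118

-118


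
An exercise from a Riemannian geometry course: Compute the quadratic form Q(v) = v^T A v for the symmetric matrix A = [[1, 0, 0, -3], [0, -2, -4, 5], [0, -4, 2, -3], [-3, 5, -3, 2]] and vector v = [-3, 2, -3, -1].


First compute Av:
(Av)_1 = 1*-3 + 0*2 + 0*-3 + -3*-1 = 0
(Av)_2 = 0*-3 + -2*2 + -4*-3 + 5*-1 = 3
(Av)_3 = 0*-3 + -4*2 + 2*-3 + -3*-1 = -11
(Av)_4 = -3*-3 + 5*2 + -3*-3 + 2*-1 = 26
Av = [0, 3, -11, 26]
Then v^T (Av) = -3*0 + 2*3 + -3*-11 + -1*26
= 0 + 6 + 33 + -26 = 13

13


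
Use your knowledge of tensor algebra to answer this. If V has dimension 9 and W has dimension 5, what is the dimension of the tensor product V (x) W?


The dimension of a tensor product is the product of dimensions.
dim(V) = 9, dim(W) = 5
dim(V (x) W) = 9 * 5 = 45

45


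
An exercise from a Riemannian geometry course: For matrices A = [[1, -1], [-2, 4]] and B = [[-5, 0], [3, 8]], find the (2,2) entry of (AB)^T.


(AB)^T_{ij} = (AB)_{ji} = sum_k A_{jk} B_{ki}.
For i=2, j=2 we need (AB)_{22}:
A_{21} * B_{12} = -2 * 0 = 0
A_{22} * B_{22} = 4 * 8 = 32
Sum = 0 + 32 = 32

32


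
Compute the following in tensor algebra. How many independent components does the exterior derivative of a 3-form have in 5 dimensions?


The exterior derivative of a p-form is a (p+1)-form.
Its number of independent components is C(n, p+1).
n = 5, p+1 = 4
C(5, 4) = 5

5


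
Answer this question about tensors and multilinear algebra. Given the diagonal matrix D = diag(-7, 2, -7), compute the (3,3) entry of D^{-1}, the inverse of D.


For a diagonal matrix, the inverse has entries (D^{-1})_{ii} = 1/d_{ii}.
The diagonal entries are: d_{11} = -7, d_{22} = 2, d_{33} = -7
We need (D^{-1})_{33} = 1/d_{33} = 1/-7 = -1/7

-1/7


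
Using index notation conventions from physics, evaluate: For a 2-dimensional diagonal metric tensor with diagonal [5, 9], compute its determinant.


For a diagonal metric, the determinant is the product of diagonal entries.
Diagonal entries: 5, 9
det(g) = 5 * 9 = 45

45


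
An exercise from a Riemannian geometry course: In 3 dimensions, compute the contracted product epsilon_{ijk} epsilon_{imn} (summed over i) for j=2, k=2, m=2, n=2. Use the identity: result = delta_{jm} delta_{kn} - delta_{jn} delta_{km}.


Using the identity: epsilon_{ijk} epsilon_{imn} = delta_{jm} delta_{kn} - delta_{jn} delta_{km}.
delta_{22} = 1
delta_{22} = 1
delta_{22} = 1
delta_{22} = 1
Result = 1 * 1 - 1 * 1 = 1 - 1 = 0

0


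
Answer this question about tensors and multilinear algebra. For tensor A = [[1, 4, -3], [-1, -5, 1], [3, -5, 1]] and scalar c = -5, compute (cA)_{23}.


Scalar multiplication: (cA)_{ij} = c * A_{ij}.
c = -5
A_{23} = 1
(cA)_{23} = -5 * 1 = -5

-5


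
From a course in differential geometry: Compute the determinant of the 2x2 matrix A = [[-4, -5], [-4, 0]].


For a 2x2 matrix [[a, b], [c, d]], det = a*d - b*c.
a = -4, b = -5, c = -4, d = 0
a*d = -4 * 0 = 0
b*c = -5 * -4 = 20
det = 0 - 20 = -20

-20


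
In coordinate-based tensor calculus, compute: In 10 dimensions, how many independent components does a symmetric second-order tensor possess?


A symmetric rank-2 tensor in d dimensions has d(d+1)/2 independent components.
d = 10
d(d+1)/2 = 10 * 11 / 2 = 110 / 2 = 55

55


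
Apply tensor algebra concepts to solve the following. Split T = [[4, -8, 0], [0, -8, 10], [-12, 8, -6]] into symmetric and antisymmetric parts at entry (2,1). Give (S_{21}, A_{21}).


T_{21} = 0
T_{12} = -8
S_{21} = (0 + -8)/2 = -8/2 = -4
A_{21} = (0 - -8)/2 = 8/2 = 4
Check: S + A = -4 + 4 = 0 = T_{21}.

(-4, 4)


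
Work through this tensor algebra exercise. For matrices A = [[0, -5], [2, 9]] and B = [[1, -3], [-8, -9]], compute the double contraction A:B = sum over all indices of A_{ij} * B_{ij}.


A:B = sum over all i,j of A_{ij} * B_{ij}.
Row 1: 0*1=0, -5*-3=15 => row sum = 15
Row 2: 2*-8=-16, 9*-9=-81 => row sum = -97
Total = 15 + -97 = -82

-82


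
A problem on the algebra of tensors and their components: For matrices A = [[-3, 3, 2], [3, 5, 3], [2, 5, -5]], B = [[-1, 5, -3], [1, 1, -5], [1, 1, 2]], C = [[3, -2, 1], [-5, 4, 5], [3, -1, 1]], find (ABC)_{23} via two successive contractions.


(ABC)_{23} = sum_m (AB)_{2m} C_{m3}. First compute row 2 of AB.
(AB)_{21} = 3*-1 + 5*1 + 3*1 = 5
(AB)_{22} = 3*5 + 5*1 + 3*1 = 23
(AB)_{23} = 3*-3 + 5*-5 + 3*2 = -28
Now contract with column 3 of C:
(AB)_{21} * C_{13} = 5 * 1 = 5
(AB)_{22} * C_{23} = 23 * 5 = 115
(AB)_{23} * C_{33} = -28 * 1 = -28
(ABC)_{23} = 5 + 115 + -28 = 92

92


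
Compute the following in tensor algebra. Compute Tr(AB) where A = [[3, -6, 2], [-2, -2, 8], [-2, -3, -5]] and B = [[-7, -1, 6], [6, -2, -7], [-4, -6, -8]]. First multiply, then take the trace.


Tr(AB) = sum_i (AB)_{ii} where (AB)_{ii} = sum_k A_{ik} B_{ki}.
(AB)_{11} = 3*-7 + -6*6 + 2*-4 = -65
(AB)_{22} = -2*-1 + -2*-2 + 8*-6 = -42
(AB)_{33} = -2*6 + -3*-7 + -5*-8 = 49
Tr(AB) = -65 + -42 + 49 = -58

-58


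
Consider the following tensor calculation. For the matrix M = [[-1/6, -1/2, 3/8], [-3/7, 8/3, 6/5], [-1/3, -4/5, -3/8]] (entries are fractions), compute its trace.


The trace is the sum of diagonal entries.
Diagonal: M[1,1] = -1/6, M[2,2] = 8/3, M[3,3] = -3/8
Tr(M) = -1/6 + 8/3 + -3/8
Computing step by step:
After adding M[1,1]: -1/6
After adding M[2,2]: 5/2
After adding M[3,3]: 17/8
Tr(M) = 17/8

17/8


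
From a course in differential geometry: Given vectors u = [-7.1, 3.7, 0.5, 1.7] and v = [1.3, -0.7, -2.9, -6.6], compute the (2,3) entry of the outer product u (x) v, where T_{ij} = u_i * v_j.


The outer product entry T_{ij} = u_i * v_j.
We need i=2, j=3.
u_2 = 3.7, v_3 = -2.9
T_{2,3} = 3.7 * -2.9 = -10.73

-10.73


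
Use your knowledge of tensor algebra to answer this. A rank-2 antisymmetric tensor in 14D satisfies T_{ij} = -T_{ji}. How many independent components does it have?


An antisymmetric rank-2 tensor satisfies A_{ij} = -A_{ji}, so diagonal entries are zero.
The independent components are the upper-triangular entries: C(n, 2) = n(n-1)/2.
n = 14
C(14, 2) = 14 * 13 / 2 = 182 / 2 = 91

91


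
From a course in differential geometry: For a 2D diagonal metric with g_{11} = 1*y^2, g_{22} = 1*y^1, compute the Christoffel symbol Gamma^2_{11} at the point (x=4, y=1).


For a diagonal metric, Gamma^k_{ij} = (1/2) g^{kk} (dg_{ik}/dx_j + dg_{jk}/dx_i - dg_{ij}/dx_k).
The metric is diagonal, so g_{ab} = 0 for a != b.
At the given point: g_{11} = 1, g_{22} = 1
g^{22} = 1/1
dg_{12}/dx_1 = 0 (off-diagonal)
dg_{12}/dx_1 = 0 (off-diagonal)
dg_{11}/dx_2 = dg_{11}/dx_2 = 2
Numerator = 0 + 0 - 2 = -2
Gamma^2_{11} = -2 / (2 * 1) = -1

-1


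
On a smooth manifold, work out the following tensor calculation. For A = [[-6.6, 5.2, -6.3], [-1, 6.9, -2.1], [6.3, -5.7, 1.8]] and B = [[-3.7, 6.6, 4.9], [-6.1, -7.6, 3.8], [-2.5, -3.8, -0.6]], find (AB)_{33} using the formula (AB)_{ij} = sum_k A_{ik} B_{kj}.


(AB)_{ij} = sum_k A_{ik} B_{kj}.
For i=3, j=3:
A_{31} * B_{13} = 6.3 * 4.9 = 30.87
A_{32} * B_{23} = -5.7 * 3.8 = -21.66
A_{33} * B_{33} = 1.8 * -0.6 = -1.08
Sum = 30.87 + -21.66 + -1.08 = 8.13

8.13


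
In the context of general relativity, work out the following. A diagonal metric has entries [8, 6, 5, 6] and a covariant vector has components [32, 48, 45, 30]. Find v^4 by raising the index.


To raise an index with a diagonal metric: v^i = v_i / g_{ii}.
For index 4: v_4 = 30, g_{44} = 6
v^4 = 30 / 6 = 5

5


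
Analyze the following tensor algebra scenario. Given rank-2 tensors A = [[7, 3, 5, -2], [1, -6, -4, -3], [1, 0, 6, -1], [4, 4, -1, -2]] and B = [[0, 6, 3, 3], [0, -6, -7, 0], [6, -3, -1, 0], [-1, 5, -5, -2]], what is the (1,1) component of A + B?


Tensor addition is component-wise: (A + B)_{ij} = A_{ij} + B_{ij}.
A_{11} = 7
B_{11} = 0
(A + B)_{11} = 7 + 0 = 7

7


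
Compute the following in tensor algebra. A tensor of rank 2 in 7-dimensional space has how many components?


The number of components of a rank-r tensor in d dimensions is d^r.
Here d = 7 and r = 2.
7^2 = 49

49


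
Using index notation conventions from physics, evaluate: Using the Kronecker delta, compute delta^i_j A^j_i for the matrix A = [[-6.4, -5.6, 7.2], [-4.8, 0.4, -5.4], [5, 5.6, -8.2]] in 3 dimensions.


The contraction (trace) of a rank-2 tensor is the sum of its diagonal elements.
Diagonal entries: A[1,1] = -6.4, A[2,2] = 0.4, A[3,3] = -8.2
Tr(A) = -6.4 + 0.4 + -8.2 = -14.2

-14.2


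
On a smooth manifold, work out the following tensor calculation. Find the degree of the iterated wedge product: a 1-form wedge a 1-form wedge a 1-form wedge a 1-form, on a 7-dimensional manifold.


The degree of a wedge product is the sum of the degrees of the individual forms.
Degrees: 1, 1, 1, 1
Total degree = 1 + 1 + 1 + 1 = 4

4


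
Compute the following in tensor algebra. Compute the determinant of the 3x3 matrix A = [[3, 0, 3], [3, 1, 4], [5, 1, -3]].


Expanding along the first row, det(A) = a11*M_11 - a12*M_12 + a13*M_13, where M_1j is the (1,j) minor.
Minor M_11 = 1*-3 - 4*1 = -7
Minor M_12 = 3*-3 - 4*5 = -29
Minor M_13 = 3*1 - 1*5 = -2
det = 3*(-7) - 0*(-29) + 3*(-2)
    = -21 - 0 + -6
    = -27

-27
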